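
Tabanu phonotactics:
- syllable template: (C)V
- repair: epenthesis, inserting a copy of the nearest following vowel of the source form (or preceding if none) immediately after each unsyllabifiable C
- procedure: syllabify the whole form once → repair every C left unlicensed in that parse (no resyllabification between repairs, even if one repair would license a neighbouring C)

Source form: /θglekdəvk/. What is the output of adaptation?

Under (C)V, the unsyllabifiable consonants are /θ/, /g/, /k/, /v/, /k/ (no codas are permitted; onsets are limited to one consonant).
Inserting the epenthetic vowel yields /θ/ → /θe/, /g/ → /ge/, /k/ → /kə/, /v/ → /və/, /k/ → /kə/.

θegelekədəvəkə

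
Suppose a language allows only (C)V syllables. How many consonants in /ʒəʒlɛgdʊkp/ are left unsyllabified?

The consonants /ʒ/, /g/, /k/, /p/ cannot be parsed into a legal (C)V syllable (no codas are permitted; onsets are limited to one consonant).

4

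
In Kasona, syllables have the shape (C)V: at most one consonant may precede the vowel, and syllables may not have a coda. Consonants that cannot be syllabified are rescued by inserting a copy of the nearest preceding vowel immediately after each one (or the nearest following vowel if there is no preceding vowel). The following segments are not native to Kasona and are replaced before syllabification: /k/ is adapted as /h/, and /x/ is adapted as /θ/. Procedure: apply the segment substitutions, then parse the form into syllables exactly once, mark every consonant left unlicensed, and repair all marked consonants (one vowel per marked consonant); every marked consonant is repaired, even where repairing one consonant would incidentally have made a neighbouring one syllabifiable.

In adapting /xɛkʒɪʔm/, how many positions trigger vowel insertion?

3

After substitution the input is /θɛhʒɪʔm/.
The unsyllabifiable consonants are /h/, /ʔ/, /m/; each receives one epenthetic vowel.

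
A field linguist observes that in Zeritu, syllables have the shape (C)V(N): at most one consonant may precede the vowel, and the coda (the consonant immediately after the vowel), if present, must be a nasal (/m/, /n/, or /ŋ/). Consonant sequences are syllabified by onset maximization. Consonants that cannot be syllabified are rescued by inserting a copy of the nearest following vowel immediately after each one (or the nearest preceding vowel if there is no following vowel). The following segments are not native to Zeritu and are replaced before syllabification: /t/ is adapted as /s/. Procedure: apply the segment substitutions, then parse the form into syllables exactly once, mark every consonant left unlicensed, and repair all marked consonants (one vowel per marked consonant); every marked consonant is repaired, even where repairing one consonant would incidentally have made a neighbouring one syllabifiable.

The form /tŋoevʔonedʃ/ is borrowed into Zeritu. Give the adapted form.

soŋoevoʔonedeʃe

Substitution: /t/ → /s/, giving /sŋoevʔonedʃ/.
Under (C)V(N), the unsyllabifiable consonants are /s/, /v/, /d/, /ʃ/ (only a nasal (/m/, /n/, or /ŋ/) is licensed in coda position; onsets are limited to one consonant).
Each unlicensed consonant becomes the onset of a new syllable: /s/ → /so/, /v/ → /vo/, /d/ → /de/, /ʃ/ → /ʃe/.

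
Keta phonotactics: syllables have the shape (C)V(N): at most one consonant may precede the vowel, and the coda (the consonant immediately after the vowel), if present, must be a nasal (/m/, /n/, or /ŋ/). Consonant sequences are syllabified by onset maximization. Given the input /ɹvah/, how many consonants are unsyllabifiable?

Syllabifying with onset maximization leaves /ɹ/, /h/ stranded (only a nasal (/m/, /n/, or /ŋ/) is licensed in coda position; onsets are limited to one consonant).

2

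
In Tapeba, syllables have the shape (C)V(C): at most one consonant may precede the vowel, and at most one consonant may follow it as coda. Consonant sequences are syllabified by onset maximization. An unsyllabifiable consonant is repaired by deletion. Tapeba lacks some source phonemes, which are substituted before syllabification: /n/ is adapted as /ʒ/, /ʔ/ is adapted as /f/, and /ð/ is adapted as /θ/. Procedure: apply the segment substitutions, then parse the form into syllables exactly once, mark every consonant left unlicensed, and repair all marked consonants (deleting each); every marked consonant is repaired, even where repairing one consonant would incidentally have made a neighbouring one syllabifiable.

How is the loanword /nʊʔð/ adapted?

ʒʊf

Substitution: /n/ → /ʒ/, /ʔ/ → /f/, /ð/ → /θ/, giving /ʒʊfθ/.
Syllabifying with onset maximization leaves /θ/ stranded (at most one coda consonant is licensed; onsets are limited to one consonant).
Deletion applies to /θ/.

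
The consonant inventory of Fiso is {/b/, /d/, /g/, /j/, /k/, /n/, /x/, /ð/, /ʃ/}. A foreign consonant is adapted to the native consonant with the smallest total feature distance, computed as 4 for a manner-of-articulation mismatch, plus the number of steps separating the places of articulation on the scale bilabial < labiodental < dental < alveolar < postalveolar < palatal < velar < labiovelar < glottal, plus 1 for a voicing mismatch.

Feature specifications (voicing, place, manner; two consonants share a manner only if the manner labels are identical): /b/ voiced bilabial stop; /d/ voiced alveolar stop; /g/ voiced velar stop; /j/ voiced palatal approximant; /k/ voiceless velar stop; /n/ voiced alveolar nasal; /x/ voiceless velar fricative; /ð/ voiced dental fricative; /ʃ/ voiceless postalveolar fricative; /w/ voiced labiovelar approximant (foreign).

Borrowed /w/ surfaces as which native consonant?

j

/j/ is closest: same manner (approximant), place distance 2 (labiovelar→palatal), same voicing; total 2. Next closest is /g/ at distance 5.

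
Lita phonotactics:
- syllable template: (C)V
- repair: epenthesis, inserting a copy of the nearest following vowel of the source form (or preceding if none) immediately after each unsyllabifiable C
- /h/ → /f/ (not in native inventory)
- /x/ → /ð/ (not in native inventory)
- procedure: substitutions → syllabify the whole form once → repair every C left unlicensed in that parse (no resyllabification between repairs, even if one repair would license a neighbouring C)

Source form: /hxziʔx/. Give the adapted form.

fiðiziʔiði

Substitution: /h/ → /f/, /x/ → /ð/, giving /fðziʔð/.
The consonants /f/, /ð/, /ʔ/, /ð/ cannot be parsed into a legal (C)V syllable (no codas are permitted; onsets are limited to one consonant).
Epenthesis after each stranded consonant: /f/ → /fi/, /ð/ → /ði/, /ʔ/ → /ʔi/, /ð/ → /ði/.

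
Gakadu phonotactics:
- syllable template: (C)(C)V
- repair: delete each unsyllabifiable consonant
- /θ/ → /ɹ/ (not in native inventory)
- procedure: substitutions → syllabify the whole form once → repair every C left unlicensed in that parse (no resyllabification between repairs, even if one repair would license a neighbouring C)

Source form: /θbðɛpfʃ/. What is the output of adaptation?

Substitution: /θ/ → /ɹ/, giving /ɹbðɛpfʃ/.
Syllabifying with onset maximization leaves /ɹ/, /p/, /f/, /ʃ/ stranded (no codas are permitted; onsets may contain at most 2 consonants).
Each unlicensed consonant is deleted: /ɹ/, /p/, /f/, /ʃ/.

bðɛ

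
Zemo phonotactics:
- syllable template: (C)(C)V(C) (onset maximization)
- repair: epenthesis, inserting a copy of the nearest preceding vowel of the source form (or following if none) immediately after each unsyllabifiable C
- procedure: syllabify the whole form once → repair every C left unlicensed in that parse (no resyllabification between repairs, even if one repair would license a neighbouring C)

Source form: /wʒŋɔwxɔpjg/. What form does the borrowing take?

Syllabifying with onset maximization leaves /w/, /j/, /g/ stranded (at most one coda consonant is licensed; onsets may contain at most 2 consonants).
Each unlicensed consonant becomes the onset of a new syllable: /w/ → /wɔ/, /j/ → /jɔ/, /g/ → /gɔ/.

wɔʒŋɔwxɔpjɔgɔ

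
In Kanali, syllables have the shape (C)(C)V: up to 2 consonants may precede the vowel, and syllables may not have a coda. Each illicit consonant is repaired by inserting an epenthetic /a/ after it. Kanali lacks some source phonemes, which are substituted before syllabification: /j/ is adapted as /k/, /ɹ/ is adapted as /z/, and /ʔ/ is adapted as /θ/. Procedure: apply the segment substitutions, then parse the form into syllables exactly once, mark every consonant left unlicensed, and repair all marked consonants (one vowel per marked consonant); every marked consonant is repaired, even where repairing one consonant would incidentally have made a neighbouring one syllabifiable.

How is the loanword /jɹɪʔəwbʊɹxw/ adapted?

Substitution: /j/ → /k/, /ɹ/ → /z/, /ʔ/ → /θ/, giving /kzɪθəwbʊzxw/.
Under (C)(C)V, the unsyllabifiable consonants are /z/, /x/, /w/ (no codas are permitted; onsets may contain at most 2 consonants).
Epenthesis after each stranded consonant: /z/ → /za/, /x/ → /xa/, /w/ → /wa/.

kzɪθəwbʊzaxawa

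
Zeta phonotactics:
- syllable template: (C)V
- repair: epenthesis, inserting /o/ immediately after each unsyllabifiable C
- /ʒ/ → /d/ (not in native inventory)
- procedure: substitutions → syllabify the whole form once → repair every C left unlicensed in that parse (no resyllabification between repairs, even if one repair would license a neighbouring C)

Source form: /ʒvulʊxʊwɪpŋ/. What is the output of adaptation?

Substitution: /ʒ/ → /d/, giving /dvulʊxʊwɪpŋ/.
Under (C)V, the unsyllabifiable consonants are /d/, /p/, /ŋ/ (no codas are permitted; onsets are limited to one consonant).
Each unlicensed consonant becomes the onset of a new syllable: /d/ → /do/, /p/ → /po/, /ŋ/ → /ŋo/.

dovulʊxʊwɪpoŋo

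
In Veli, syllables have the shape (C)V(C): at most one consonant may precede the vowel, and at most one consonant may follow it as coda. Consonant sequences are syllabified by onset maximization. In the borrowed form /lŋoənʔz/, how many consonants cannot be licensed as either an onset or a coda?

The consonants /l/, /ʔ/, /z/ cannot be parsed into a legal (C)V(C) syllable (at most one coda consonant is licensed; onsets are limited to one consonant).

3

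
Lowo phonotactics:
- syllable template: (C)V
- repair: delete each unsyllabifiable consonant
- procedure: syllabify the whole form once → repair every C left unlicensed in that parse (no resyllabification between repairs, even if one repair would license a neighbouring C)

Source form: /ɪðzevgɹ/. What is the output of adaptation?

The consonants /ð/, /v/, /g/, /ɹ/ cannot be parsed into a legal (C)V syllable (no codas are permitted; onsets are limited to one consonant).
Deleting the stranded consonants removes /ð/, /v/, /g/, /ɹ/.

ɪze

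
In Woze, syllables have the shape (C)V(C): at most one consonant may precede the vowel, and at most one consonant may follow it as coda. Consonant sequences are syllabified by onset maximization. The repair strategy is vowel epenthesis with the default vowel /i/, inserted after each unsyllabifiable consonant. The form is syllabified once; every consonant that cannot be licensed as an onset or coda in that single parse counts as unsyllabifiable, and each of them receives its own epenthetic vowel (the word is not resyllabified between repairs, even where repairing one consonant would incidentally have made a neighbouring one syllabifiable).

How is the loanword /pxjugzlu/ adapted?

Syllabifying with onset maximization leaves /p/, /x/, /z/ stranded (at most one coda consonant is licensed; onsets are limited to one consonant).
Epenthesis after each stranded consonant: /p/ → /pi/, /x/ → /xi/, /z/ → /zi/.

pixijugzilu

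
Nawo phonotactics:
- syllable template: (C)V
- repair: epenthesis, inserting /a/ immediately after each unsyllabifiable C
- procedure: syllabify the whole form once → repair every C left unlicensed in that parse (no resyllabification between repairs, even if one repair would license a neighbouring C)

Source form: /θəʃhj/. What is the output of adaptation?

θəʃahaja

Syllabifying with onset maximization leaves /ʃ/, /h/, /j/ stranded (no codas are permitted; onsets are limited to one consonant).
Each unlicensed consonant becomes the onset of a new syllable: /ʃ/ → /ʃa/, /h/ → /ha/, /j/ → /ja/.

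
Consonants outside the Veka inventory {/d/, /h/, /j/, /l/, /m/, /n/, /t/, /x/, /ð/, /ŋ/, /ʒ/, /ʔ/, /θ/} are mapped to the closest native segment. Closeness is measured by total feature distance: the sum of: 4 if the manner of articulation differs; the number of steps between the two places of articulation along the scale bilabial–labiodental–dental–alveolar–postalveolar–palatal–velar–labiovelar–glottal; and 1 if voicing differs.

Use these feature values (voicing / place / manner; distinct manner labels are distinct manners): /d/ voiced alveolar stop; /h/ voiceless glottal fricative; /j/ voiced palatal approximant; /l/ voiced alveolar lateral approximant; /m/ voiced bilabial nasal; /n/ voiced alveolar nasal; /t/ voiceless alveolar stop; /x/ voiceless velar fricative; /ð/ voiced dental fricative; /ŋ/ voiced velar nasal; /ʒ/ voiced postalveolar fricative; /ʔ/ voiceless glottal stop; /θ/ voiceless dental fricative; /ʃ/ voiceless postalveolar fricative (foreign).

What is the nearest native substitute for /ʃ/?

/ʒ/ is closest: same manner (fricative), place distance 0 (postalveolar→postalveolar), voicing differs (+1); total 1. Next closest is /x/ at distance 2.

ʒ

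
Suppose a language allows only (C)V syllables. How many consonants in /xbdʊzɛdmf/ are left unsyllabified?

Under (C)V, the unsyllabifiable consonants are /x/, /b/, /d/, /m/, /f/ (no codas are permitted; onsets are limited to one consonant).

5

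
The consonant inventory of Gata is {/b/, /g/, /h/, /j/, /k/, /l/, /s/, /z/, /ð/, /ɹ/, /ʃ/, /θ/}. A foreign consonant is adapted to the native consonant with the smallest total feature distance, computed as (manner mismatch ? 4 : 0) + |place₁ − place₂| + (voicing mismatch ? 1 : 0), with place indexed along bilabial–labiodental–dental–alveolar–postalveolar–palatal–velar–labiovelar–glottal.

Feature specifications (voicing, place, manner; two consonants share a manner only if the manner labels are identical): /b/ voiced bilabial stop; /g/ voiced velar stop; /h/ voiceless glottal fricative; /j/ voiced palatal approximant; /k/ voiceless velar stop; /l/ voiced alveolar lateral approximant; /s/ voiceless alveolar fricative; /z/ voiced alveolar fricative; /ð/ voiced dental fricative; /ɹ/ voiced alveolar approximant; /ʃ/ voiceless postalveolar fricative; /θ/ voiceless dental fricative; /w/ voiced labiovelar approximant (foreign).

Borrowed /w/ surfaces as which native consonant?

j

/j/ is closest: same manner (approximant), place distance 2 (labiovelar→palatal), same voicing; total 2. Next closest is /ɹ/ at distance 4.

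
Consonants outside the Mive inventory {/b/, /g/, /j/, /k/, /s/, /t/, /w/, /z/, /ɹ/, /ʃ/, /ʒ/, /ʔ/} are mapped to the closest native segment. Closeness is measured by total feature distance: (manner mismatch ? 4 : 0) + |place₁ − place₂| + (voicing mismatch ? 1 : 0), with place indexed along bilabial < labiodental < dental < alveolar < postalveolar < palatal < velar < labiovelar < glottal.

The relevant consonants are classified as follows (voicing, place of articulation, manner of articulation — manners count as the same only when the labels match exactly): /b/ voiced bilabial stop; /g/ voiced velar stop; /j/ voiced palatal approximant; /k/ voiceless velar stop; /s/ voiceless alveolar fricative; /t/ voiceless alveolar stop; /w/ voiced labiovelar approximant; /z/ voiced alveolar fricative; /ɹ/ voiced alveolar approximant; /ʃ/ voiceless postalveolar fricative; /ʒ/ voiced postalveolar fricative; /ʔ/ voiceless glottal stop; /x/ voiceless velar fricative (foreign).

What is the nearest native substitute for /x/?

/ʃ/ is closest: same manner (fricative), place distance 2 (velar→postalveolar), same voicing; total 2. Next closest is /s/ at distance 3.

ʃ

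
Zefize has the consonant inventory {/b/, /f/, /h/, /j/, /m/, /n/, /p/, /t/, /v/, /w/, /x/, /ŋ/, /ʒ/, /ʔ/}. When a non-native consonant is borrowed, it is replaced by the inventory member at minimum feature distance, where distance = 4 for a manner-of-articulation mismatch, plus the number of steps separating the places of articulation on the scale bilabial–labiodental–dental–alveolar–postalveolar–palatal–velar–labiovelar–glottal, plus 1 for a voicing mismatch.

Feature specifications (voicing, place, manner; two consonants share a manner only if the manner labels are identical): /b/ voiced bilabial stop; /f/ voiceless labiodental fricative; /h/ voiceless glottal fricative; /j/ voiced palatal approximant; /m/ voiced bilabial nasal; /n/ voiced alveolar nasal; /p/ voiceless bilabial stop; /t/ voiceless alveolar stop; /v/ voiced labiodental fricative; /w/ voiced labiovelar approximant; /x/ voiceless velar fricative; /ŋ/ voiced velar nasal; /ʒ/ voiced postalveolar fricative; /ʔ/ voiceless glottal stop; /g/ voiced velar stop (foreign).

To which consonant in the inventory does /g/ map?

/ʔ/ is closest: same manner (stop), place distance 2 (velar→glottal), voicing differs (+1); total 3. Next closest is /t/ at distance 4.

ʔ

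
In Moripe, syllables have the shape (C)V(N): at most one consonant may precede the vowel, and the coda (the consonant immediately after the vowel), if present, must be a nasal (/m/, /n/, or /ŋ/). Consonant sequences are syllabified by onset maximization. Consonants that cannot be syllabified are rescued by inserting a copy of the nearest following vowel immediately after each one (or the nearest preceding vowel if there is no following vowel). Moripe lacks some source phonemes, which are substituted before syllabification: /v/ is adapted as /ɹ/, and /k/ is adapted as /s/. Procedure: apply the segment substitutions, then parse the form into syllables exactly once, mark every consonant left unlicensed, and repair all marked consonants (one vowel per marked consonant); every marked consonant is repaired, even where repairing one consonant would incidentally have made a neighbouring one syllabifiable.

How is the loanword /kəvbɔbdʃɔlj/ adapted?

səɹɔbɔbɔdɔʃɔlɔjɔ

Substitution: /k/ → /s/, /v/ → /ɹ/, giving /səɹbɔbdʃɔlj/.
Under (C)V(N), the unsyllabifiable consonants are /ɹ/, /b/, /d/, /l/, /j/ (only a nasal (/m/, /n/, or /ŋ/) is licensed in coda position; onsets are limited to one consonant).
Inserting the epenthetic vowel yields /ɹ/ → /ɹɔ/, /b/ → /bɔ/, /d/ → /dɔ/, /l/ → /lɔ/, /j/ → /jɔ/.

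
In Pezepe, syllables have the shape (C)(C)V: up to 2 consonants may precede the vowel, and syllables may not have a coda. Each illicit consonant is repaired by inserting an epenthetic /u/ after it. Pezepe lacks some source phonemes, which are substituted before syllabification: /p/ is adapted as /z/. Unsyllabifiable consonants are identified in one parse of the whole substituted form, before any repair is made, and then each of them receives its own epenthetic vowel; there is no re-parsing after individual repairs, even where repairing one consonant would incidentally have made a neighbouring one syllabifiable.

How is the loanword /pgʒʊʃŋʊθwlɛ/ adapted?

zugʒʊʃŋʊθuwlɛ

Substitution: /p/ → /z/, giving /zgʒʊʃŋʊθwlɛ/.
Under (C)(C)V, the unsyllabifiable consonants are /z/, /θ/ (no codas are permitted; onsets may contain at most 2 consonants).
Each unlicensed consonant becomes the onset of a new syllable: /z/ → /zu/, /θ/ → /θu/.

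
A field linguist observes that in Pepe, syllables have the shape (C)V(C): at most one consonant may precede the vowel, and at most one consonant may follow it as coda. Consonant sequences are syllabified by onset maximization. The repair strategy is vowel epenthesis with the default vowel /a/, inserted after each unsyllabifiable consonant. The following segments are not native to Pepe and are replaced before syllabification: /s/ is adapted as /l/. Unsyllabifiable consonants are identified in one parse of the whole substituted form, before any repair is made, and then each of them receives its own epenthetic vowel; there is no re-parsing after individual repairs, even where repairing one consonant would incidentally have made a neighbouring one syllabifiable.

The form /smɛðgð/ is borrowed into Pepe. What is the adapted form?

lamɛðgaða

Substitution: /s/ → /l/, giving /lmɛðgð/.
Syllabifying with onset maximization leaves /l/, /g/, /ð/ stranded (at most one coda consonant is licensed; onsets are limited to one consonant).
Each unlicensed consonant becomes the onset of a new syllable: /l/ → /la/, /g/ → /ga/, /ð/ → /ða/.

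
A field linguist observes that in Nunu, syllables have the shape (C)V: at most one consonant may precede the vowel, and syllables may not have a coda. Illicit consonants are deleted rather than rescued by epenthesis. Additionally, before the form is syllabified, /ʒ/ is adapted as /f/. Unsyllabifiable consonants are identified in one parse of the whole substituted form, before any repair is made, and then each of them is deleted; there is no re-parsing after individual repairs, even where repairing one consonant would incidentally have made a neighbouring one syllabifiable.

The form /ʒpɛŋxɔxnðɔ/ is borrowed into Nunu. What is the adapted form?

pɛxɔðɔ

Substitution: /ʒ/ → /f/, giving /fpɛŋxɔxnðɔ/.
Under (C)V, the unsyllabifiable consonants are /f/, /ŋ/, /x/, /n/ (no codas are permitted; onsets are limited to one consonant).
Deletion applies to /f/, /ŋ/, /x/, /n/.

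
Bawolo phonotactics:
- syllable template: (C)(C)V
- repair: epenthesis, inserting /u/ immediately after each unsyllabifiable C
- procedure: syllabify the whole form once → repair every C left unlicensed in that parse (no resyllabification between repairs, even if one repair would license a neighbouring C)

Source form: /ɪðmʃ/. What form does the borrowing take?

ɪðumuʃu

Under (C)(C)V, the unsyllabifiable consonants are /ð/, /m/, /ʃ/ (no codas are permitted; onsets may contain at most 2 consonants).
Epenthesis after each stranded consonant: /ð/ → /ðu/, /m/ → /mu/, /ʃ/ → /ʃu/.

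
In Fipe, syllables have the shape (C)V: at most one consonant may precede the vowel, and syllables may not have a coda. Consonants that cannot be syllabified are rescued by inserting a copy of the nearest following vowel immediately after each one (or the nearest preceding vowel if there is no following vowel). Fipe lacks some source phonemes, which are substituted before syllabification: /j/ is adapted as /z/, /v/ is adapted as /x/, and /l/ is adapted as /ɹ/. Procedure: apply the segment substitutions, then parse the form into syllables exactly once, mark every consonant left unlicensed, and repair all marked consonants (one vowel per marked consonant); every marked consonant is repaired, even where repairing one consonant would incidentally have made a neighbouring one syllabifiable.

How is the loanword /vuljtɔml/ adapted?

xuɹɔzɔtɔmɔɹɔ

Substitution: /v/ → /x/, /l/ → /ɹ/, /j/ → /z/, giving /xuɹztɔmɹ/.
Under (C)V, the unsyllabifiable consonants are /ɹ/, /z/, /m/, /ɹ/ (no codas are permitted; onsets are limited to one consonant).
Inserting the epenthetic vowel yields /ɹ/ → /ɹɔ/, /z/ → /zɔ/, /m/ → /mɔ/, /ɹ/ → /ɹɔ/.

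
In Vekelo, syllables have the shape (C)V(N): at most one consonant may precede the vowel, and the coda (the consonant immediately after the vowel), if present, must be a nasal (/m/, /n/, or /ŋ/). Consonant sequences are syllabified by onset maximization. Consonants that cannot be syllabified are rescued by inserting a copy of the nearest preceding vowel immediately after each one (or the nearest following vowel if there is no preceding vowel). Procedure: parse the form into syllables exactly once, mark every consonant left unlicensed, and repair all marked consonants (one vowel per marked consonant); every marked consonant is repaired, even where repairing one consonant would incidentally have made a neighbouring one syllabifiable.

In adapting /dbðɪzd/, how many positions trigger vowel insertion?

4

The unsyllabifiable consonants are /d/, /b/, /z/, /d/; each receives one epenthetic vowel.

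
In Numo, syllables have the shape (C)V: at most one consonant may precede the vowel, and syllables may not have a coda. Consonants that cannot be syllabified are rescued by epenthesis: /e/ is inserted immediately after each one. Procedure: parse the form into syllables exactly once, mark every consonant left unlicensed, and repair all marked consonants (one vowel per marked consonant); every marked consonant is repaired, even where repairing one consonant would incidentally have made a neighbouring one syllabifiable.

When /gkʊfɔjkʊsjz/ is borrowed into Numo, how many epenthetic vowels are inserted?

5

The unsyllabifiable consonants are /g/, /j/, /s/, /j/, /z/; each receives one epenthetic vowel.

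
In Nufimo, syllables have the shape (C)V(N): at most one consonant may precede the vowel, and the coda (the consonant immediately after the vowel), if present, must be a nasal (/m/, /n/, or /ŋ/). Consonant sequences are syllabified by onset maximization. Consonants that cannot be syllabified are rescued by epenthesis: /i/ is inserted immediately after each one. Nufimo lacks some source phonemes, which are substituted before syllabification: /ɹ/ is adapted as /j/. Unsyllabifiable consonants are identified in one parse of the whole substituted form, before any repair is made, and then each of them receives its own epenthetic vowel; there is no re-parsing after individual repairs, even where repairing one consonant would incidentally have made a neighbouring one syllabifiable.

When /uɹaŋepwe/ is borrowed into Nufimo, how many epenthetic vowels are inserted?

1

After substitution the input is /ujaŋepwe/.
The unsyllabifiable consonants are /p/; each receives one epenthetic vowel.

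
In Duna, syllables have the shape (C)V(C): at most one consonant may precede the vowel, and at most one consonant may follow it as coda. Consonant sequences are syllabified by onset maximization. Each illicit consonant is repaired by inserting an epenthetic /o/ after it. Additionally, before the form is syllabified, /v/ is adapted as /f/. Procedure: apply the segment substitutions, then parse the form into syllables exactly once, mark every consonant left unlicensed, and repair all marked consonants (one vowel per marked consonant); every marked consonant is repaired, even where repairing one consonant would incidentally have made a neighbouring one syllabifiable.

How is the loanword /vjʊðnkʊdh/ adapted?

Substitution: /v/ → /f/, giving /fjʊðnkʊdh/.
The consonants /f/, /n/, /h/ cannot be parsed into a legal (C)V(C) syllable (at most one coda consonant is licensed; onsets are limited to one consonant).
Inserting the epenthetic vowel yields /f/ → /fo/, /n/ → /no/, /h/ → /ho/.

fojʊðnokʊdho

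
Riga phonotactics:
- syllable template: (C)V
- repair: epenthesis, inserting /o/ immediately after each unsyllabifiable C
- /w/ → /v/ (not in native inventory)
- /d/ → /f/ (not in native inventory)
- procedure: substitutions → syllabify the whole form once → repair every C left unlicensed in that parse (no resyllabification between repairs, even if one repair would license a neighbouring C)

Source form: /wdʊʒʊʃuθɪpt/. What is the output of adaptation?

Substitution: /w/ → /v/, /d/ → /f/, giving /vfʊʒʊʃuθɪpt/.
The consonants /v/, /p/, /t/ cannot be parsed into a legal (C)V syllable (no codas are permitted; onsets are limited to one consonant).
Epenthesis after each stranded consonant: /v/ → /vo/, /p/ → /po/, /t/ → /to/.

vofʊʒʊʃuθɪpoto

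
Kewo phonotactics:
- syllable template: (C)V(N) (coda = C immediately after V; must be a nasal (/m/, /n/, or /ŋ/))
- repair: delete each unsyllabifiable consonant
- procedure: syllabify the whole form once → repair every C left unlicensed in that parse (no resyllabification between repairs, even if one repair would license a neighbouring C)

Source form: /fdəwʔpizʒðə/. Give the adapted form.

Under (C)V(N), the unsyllabifiable consonants are /f/, /w/, /ʔ/, /z/, /ʒ/ (only a nasal (/m/, /n/, or /ŋ/) is licensed in coda position; onsets are limited to one consonant).
Deletion applies to /f/, /w/, /ʔ/, /z/, /ʒ/.

dəpiðə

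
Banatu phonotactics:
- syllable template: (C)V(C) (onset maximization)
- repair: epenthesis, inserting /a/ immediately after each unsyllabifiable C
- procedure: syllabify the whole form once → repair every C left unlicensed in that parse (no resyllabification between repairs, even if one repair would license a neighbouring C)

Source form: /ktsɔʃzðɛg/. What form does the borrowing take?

katasɔʃzaðɛg

Syllabifying with onset maximization leaves /k/, /t/, /z/ stranded (at most one coda consonant is licensed; onsets are limited to one consonant).
Inserting the epenthetic vowel yields /k/ → /ka/, /t/ → /ta/, /z/ → /za/.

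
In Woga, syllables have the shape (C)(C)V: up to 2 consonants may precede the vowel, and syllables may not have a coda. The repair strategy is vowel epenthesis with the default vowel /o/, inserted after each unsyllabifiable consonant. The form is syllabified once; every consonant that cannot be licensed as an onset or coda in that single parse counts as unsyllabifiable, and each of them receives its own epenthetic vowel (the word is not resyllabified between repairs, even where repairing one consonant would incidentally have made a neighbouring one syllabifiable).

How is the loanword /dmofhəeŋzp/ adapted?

dmofhəeŋozopo

The consonants /ŋ/, /z/, /p/ cannot be parsed into a legal (C)(C)V syllable (no codas are permitted; onsets may contain at most 2 consonants).
Each unlicensed consonant becomes the onset of a new syllable: /ŋ/ → /ŋo/, /z/ → /zo/, /p/ → /po/.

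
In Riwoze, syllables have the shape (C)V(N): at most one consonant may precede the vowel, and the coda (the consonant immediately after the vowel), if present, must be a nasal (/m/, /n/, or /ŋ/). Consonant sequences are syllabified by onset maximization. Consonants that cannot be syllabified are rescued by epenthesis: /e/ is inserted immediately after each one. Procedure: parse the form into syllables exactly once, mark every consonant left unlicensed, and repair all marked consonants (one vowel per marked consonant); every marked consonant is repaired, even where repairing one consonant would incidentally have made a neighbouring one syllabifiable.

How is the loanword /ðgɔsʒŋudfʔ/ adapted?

ðegɔseʒeŋudefeʔe

Under (C)V(N), the unsyllabifiable consonants are /ð/, /s/, /ʒ/, /d/, /f/, /ʔ/ (only a nasal (/m/, /n/, or /ŋ/) is licensed in coda position; onsets are limited to one consonant).
Epenthesis after each stranded consonant: /ð/ → /ðe/, /s/ → /se/, /ʒ/ → /ʒe/, /d/ → /de/, /f/ → /fe/, /ʔ/ → /ʔe/.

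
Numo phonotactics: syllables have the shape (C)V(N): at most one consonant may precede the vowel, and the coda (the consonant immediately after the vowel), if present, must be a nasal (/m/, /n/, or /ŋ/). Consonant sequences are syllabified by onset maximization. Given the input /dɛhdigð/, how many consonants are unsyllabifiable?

3

Syllabifying with onset maximization leaves /h/, /g/, /ð/ stranded (only a nasal (/m/, /n/, or /ŋ/) is licensed in coda position; onsets are limited to one consonant).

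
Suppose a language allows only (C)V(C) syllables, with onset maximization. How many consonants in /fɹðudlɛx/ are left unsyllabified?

2

The consonants /f/, /ɹ/ cannot be parsed into a legal (C)V(C) syllable (at most one coda consonant is licensed; onsets are limited to one consonant).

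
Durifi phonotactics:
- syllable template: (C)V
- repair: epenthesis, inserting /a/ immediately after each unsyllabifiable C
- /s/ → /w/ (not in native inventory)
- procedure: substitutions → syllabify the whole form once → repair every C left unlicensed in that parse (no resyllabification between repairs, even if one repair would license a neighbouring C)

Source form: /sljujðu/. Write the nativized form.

Substitution: /s/ → /w/, giving /wljujðu/.
The consonants /w/, /l/, /j/ cannot be parsed into a legal (C)V syllable (no codas are permitted; onsets are limited to one consonant).
Each unlicensed consonant becomes the onset of a new syllable: /w/ → /wa/, /l/ → /la/, /j/ → /ja/.

walajujaðu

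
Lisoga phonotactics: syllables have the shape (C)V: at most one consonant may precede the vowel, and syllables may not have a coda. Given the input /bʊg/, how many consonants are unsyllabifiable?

1

The consonants /g/ cannot be parsed into a legal (C)V syllable (no codas are permitted; onsets are limited to one consonant).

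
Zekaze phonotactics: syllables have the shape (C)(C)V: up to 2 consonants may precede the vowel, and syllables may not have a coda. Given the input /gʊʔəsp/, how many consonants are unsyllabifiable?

2

Syllabifying with onset maximization leaves /s/, /p/ stranded (no codas are permitted; onsets may contain at most 2 consonants).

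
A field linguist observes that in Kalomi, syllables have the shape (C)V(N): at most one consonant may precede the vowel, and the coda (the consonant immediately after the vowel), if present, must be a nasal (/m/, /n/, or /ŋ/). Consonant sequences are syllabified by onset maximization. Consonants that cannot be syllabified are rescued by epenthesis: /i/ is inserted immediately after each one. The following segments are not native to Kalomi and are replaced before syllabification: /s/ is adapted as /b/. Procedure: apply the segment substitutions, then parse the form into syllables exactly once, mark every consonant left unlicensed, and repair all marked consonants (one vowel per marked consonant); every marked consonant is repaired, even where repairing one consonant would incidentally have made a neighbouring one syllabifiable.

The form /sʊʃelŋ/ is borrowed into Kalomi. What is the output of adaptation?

Substitution: /s/ → /b/, giving /bʊʃelŋ/.
The consonants /l/, /ŋ/ cannot be parsed into a legal (C)V(N) syllable (only a nasal (/m/, /n/, or /ŋ/) is licensed in coda position; onsets are limited to one consonant).
Epenthesis after each stranded consonant: /l/ → /li/, /ŋ/ → /ŋi/.

bʊʃeliŋi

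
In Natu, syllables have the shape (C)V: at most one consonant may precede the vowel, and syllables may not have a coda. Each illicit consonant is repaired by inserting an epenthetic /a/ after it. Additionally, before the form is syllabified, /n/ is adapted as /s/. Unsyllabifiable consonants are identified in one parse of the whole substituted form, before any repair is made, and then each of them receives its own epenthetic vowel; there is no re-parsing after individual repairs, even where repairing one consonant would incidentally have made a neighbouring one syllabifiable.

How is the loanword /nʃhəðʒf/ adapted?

Substitution: /n/ → /s/, giving /sʃhəðʒf/.
Syllabifying with onset maximization leaves /s/, /ʃ/, /ð/, /ʒ/, /f/ stranded (no codas are permitted; onsets are limited to one consonant).
Epenthesis after each stranded consonant: /s/ → /sa/, /ʃ/ → /ʃa/, /ð/ → /ða/, /ʒ/ → /ʒa/, /f/ → /fa/.

saʃahəðaʒafa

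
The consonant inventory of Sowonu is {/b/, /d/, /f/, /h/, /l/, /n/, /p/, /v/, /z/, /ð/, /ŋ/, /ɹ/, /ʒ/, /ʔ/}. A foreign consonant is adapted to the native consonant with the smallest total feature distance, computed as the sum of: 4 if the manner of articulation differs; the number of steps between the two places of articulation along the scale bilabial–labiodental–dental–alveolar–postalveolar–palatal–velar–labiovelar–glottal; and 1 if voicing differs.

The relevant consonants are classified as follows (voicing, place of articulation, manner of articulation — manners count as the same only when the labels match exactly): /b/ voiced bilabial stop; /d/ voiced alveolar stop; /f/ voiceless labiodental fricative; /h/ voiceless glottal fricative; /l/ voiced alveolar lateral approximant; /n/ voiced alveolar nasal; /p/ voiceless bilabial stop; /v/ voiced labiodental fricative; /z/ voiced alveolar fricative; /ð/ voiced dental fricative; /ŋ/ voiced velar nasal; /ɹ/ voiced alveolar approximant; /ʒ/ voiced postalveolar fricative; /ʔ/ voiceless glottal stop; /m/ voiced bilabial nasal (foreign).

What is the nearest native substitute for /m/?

n

/n/ is closest: same manner (nasal), place distance 3 (bilabial→alveolar), same voicing; total 3. Next closest is /b/ at distance 4.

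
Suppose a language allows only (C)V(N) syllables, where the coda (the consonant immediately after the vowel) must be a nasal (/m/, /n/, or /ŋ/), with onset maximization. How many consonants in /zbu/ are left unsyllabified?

The consonants /z/ cannot be parsed into a legal (C)V(N) syllable (only a nasal (/m/, /n/, or /ŋ/) is licensed in coda position; onsets are limited to one consonant).

1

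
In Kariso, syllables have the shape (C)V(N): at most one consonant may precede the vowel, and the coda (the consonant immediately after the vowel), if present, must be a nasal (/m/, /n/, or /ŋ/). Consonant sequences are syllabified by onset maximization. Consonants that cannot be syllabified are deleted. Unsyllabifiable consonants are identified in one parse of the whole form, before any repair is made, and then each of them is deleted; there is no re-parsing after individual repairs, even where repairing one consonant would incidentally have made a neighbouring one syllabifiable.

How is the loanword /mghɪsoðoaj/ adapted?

Under (C)V(N), the unsyllabifiable consonants are /m/, /g/, /j/ (only a nasal (/m/, /n/, or /ŋ/) is licensed in coda position; onsets are limited to one consonant).
Each unlicensed consonant is deleted: /m/, /g/, /j/.

hɪsoðoa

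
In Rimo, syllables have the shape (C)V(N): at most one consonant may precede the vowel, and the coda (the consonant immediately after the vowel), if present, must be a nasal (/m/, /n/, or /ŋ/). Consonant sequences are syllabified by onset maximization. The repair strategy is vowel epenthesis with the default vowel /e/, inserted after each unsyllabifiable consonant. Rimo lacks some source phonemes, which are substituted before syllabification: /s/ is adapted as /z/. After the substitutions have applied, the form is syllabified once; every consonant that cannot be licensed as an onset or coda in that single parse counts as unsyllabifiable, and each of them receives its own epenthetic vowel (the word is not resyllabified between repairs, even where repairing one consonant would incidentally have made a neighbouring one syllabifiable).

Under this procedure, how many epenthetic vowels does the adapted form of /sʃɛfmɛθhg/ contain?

5

After substitution the input is /zʃɛfmɛθhg/.
The unsyllabifiable consonants are /z/, /f/, /θ/, /h/, /g/; each receives one epenthetic vowel.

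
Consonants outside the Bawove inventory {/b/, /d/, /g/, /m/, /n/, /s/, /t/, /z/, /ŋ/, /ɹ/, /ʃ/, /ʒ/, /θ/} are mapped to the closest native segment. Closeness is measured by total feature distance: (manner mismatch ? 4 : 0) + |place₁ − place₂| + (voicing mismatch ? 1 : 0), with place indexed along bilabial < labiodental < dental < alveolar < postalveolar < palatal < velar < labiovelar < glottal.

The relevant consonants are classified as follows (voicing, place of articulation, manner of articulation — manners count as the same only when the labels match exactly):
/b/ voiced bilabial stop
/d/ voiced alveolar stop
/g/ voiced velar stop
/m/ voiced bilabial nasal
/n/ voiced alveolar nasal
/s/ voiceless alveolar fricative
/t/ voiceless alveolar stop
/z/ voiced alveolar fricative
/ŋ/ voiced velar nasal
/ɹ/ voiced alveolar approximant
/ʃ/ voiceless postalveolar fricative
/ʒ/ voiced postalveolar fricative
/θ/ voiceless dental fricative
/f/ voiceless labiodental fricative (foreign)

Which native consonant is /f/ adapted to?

/θ/ is closest: same manner (fricative), place distance 1 (labiodental→dental), same voicing; total 1. Next closest is /s/ at distance 2.

θ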